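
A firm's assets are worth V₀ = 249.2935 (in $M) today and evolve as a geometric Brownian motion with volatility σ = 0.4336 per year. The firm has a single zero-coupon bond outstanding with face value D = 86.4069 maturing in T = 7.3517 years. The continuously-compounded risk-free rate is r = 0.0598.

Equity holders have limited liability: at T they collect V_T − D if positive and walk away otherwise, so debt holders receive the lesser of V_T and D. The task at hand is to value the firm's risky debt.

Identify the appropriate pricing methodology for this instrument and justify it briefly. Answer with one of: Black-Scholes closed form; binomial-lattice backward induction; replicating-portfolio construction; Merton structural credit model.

framework: Merton structural credit model

Key observation: the asked-for credit quantity lives on the firm's capital structure — asset value, asset volatility, debt face 86.4069 — which is the structural model's domain.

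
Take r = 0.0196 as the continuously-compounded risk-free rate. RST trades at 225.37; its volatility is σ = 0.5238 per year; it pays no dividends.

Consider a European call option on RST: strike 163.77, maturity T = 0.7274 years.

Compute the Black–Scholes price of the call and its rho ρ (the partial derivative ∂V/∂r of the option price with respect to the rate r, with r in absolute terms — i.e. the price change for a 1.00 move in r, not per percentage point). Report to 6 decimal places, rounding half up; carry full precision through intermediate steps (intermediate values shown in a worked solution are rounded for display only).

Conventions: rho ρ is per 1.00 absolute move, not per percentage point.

σ√T = 0.5238·√0.7274 = 0.446737
d₁ = (ln(S/K) + (r+σ²/2)T) / (σ√T) = (ln(225.37/163.77) + (0.0196+0.5238²/2)·0.7274) / 0.446737 = (0.319280 + 0.114044) / 0.446737 = 0.969976
d₂ = d₁ − σ√T = 0.969976 − 0.446737 = 0.523239
e^{−rT} = 0.985844
N(d₁) = 0.833971,  N(d₂) = 0.699596
Call price V = S·N(d₁) − K·e^{−rT}·N(d₂) = 187.952021 − 112.950976 = 75.001045
ρ = K·T·e^{−rT}·N(d₂) = 82.160540

price = 75.001045
ρ = 82.160540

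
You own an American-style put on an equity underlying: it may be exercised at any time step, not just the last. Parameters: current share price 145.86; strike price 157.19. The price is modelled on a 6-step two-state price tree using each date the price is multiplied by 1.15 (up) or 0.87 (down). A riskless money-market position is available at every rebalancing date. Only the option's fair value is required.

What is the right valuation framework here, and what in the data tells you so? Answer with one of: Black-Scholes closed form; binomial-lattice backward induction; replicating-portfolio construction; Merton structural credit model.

Key observation: with exercise allowed before expiry on a discrete up/down model (6 steps from spot 145.86), the strike-157.19 put's value must be rolled back through the tree testing early exercise at each node.

framework: binomial-lattice backward induction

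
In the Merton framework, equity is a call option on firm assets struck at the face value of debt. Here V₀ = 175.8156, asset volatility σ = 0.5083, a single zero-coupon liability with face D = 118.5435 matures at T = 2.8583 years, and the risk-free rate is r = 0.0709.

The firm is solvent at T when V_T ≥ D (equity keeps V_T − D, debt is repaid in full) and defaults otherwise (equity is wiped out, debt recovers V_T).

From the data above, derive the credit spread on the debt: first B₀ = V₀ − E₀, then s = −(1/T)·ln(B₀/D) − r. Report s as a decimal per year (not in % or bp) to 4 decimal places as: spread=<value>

With assets at 175.8156 and a single debt payment of 118.5435 at 2.8583 years:
d₁ = [ln(V₀/D) + (r + σ²/2)T] / (σ√T)
   = [ln(175.8156/118.5435) + (0.0709 + 0.5·0.5083²)·2.8583] / (0.5083·√2.8583)
   = [0.394156 + 0.571901] / 0.859358 = 1.124162
d₂ = d₁ − σ√T = 1.124162 − 0.859358 = 0.264804
N(d₁) = 0.869528,  N(d₂) = 0.604420,  e^(−rT) = 0.816561
E₀ = V₀·N(d₁) − D·e^(−rT)·N(d₂)
   = 175.8156·0.869528 − 118.5435·0.816561·0.604420 = 94.369916
B₀ = V₀ − E₀ = 175.8156 − 94.369916 = 81.445684
spread = −(1/T)·ln(B₀/D) − r = −(1/2.8583)·ln(81.445684/118.5435) − 0.0709 = 0.06041709

spread=0.0604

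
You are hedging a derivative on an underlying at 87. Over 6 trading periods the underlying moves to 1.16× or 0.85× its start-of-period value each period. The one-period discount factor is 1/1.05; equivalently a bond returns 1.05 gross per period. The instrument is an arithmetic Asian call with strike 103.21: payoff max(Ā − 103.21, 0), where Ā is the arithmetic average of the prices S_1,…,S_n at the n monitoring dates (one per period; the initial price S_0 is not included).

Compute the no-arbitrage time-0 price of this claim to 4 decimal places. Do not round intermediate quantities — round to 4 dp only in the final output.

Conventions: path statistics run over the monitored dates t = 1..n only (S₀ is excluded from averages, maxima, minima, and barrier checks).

With p* = (R−d)/(u−d) = 0.6452, sum probability × payoff across the paths and divide by R^6.
Enumerate all 2^6 = 64 price paths (U = up ×1.16, D = down ×0.85); each path with k up-moves has probability p*^k·(1−p*)^(6−k).
DDDDDD: Ā=51.1775, payoff=0.0000, prob=0.001996
UDDDDD: Ā=69.8423, payoff=0.0000, prob=0.003629
DUDDDD: Ā=65.3473, payoff=0.0000, prob=0.003629
UUDDDD: Ā=89.1798, payoff=0.0000, prob=0.006599
DDUDDD: Ā=61.5266, payoff=0.0000, prob=0.003629
UDUDDD: Ā=83.9656, payoff=0.0000, prob=0.006599
DUUDDD: Ā=79.4706, payoff=0.0000, prob=0.006599
UUUDDD: Ā=108.4541, payoff=5.2441, prob=0.011998
DDDUDD: Ā=58.2789, payoff=0.0000, prob=0.003629
UDDUDD: Ā=79.5336, payoff=0.0000, prob=0.006599
DUDUDD: Ā=75.0386, payoff=0.0000, prob=0.006599
UUDUDD: Ā=102.4056, payoff=0.0000, prob=0.011998
DDUUDD: Ā=71.2178, payoff=0.0000, prob=0.006599
UDUUDD: Ā=97.1914, payoff=0.0000, prob=0.011998
DUUUDD: Ā=92.6964, payoff=0.0000, prob=0.011998
UUUUDD: Ā=126.5033, payoff=23.2933, prob=0.021814
DDDDUD: Ā=55.5184, payoff=0.0000, prob=0.003629
UDDDUD: Ā=75.7663, payoff=0.0000, prob=0.006599
DUDDUD: Ā=71.2713, payoff=0.0000, prob=0.006599
UUDDUD: Ā=97.2644, payoff=0.0000, prob=0.011998
DDUDUD: Ā=67.4506, payoff=0.0000, prob=0.006599
UDUDUD: Ā=92.0502, payoff=0.0000, prob=0.011998
DUUDUD: Ā=87.5552, payoff=0.0000, prob=0.011998
UUUDUD: Ā=119.4871, payoff=16.2771, prob=0.021814
DDDUUD: Ā=64.2029, payoff=0.0000, prob=0.006599
UDDUUD: Ā=87.6181, payoff=0.0000, prob=0.011998
DUDUUD: Ā=83.1231, payoff=0.0000, prob=0.011998
UUDUUD: Ā=113.4386, payoff=10.2286, prob=0.021814
DDUUUD: Ā=79.3024, payoff=0.0000, prob=0.011998
UDUUUD: Ā=108.2244, payoff=5.0144, prob=0.021814
DUUUUD: Ā=103.7294, payoff=0.5194, prob=0.021814
UUUUUD: Ā=141.5601, payoff=38.3501, prob=0.039662
DDDDDU: Ā=53.1720, payoff=0.0000, prob=0.003629
UDDDDU: Ā=72.5641, payoff=0.0000, prob=0.006599
DUDDDU: Ā=68.0691, payoff=0.0000, prob=0.006599
UUDDDU: Ā=92.8944, payoff=0.0000, prob=0.011998
DDUDDU: Ā=64.2484, payoff=0.0000, prob=0.006599
UDUDDU: Ā=87.6802, payoff=0.0000, prob=0.011998
DUUDDU: Ā=83.1852, payoff=0.0000, prob=0.011998
UUUDDU: Ā=113.5233, payoff=10.3133, prob=0.021814
DDDUDU: Ā=61.0008, payoff=0.0000, prob=0.006599
UDDUDU: Ā=83.2481, payoff=0.0000, prob=0.011998
DUDUDU: Ā=78.7531, payoff=0.0000, prob=0.011998
UUDUDU: Ā=107.4748, payoff=4.2648, prob=0.021814
DDUUDU: Ā=74.9323, payoff=0.0000, prob=0.011998
UDUUDU: Ā=102.2606, payoff=0.0000, prob=0.021814
DUUUDU: Ā=97.7656, payoff=0.0000, prob=0.021814
UUUUDU: Ā=133.4213, payoff=30.2113, prob=0.039662
DDDDUU: Ā=58.2403, payoff=0.0000, prob=0.006599
UDDDUU: Ā=79.4808, payoff=0.0000, prob=0.011998
DUDDUU: Ā=74.9858, payoff=0.0000, prob=0.011998
UUDDUU: Ā=102.3336, payoff=0.0000, prob=0.021814
DDUDUU: Ā=71.1651, payoff=0.0000, prob=0.011998
UDUDUU: Ā=97.1194, payoff=0.0000, prob=0.021814
DUUDUU: Ā=92.6244, payoff=0.0000, prob=0.021814
UUUDUU: Ā=126.4051, payoff=23.1951, prob=0.039662
DDDUUU: Ā=67.9174, payoff=0.0000, prob=0.011998
UDDUUU: Ā=92.6873, payoff=0.0000, prob=0.021814
DUDUUU: Ā=88.1923, payoff=0.0000, prob=0.021814
UUDUUU: Ā=120.3566, payoff=17.1466, prob=0.039662
DDUUUU: Ā=84.3716, payoff=0.0000, prob=0.021814
UDUUUU: Ā=115.1424, payoff=11.9324, prob=0.039662
DUUUUU: Ā=110.6474, payoff=7.4374, prob=0.039662
UUUUUU: Ā=151.0012, payoff=47.7912, prob=0.072112
Price = Σ prob·payoff / R^6 = 10.121822 / 1.340096 = 7.5531

price = 7.5531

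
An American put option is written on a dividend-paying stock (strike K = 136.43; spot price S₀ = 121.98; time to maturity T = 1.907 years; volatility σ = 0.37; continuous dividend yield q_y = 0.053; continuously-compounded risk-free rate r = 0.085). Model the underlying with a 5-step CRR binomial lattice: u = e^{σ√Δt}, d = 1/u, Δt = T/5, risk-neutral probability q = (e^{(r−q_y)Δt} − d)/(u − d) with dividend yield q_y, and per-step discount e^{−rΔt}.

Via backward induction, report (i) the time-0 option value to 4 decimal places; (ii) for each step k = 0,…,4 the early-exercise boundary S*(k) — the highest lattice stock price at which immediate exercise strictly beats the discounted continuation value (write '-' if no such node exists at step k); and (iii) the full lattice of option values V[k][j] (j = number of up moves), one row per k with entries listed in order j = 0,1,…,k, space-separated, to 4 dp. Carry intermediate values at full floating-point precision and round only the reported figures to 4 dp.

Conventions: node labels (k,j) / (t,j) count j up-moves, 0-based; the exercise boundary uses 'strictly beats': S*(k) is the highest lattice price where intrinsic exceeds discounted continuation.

Δt=0.38140, u=1.25672, d=0.79572, q=0.46976, disc=e^(-rΔt)=0.96810
k=5 terminal: V=max(K-S,0) → 97.5165 74.9724 39.3676 0.0000 0.0000 0.0000
k=4: j=0 S=48.9033 intr=87.5267 cont=84.1533 V=87.5267[EX]; j=1 S=77.2349 intr=59.1951 cont=56.3887 V=59.1951[EX]; j=2 S=121.9800 intr=14.4500 cont=20.2085 V=20.2085[hold]; j=3 S=192.6477 intr=0.0000 cont=0.0000 V=0.0000[hold]; j=4 S=304.2560 intr=0.0000 cont=0.0000 V=0.0000[hold]  S*(4)=77.2349
k=3: j=0 S=61.4576 intr=74.9724 cont=71.8502 V=74.9724[EX]; j=1 S=97.0624 intr=39.3676 cont=39.5767 V=39.5767[hold]; j=2 S=153.2944 intr=0.0000 cont=10.3735 V=10.3735[hold]; j=3 S=242.1037 intr=0.0000 cont=0.0000 V=0.0000[hold]  S*(3)=61.4576
k=2: j=0 S=77.2349 intr=59.1951 cont=56.4838 V=59.1951[EX]; j=1 S=121.9800 intr=14.4500 cont=25.0334 V=25.0334[hold]; j=2 S=192.6477 intr=0.0000 cont=5.3250 V=5.3250[hold]  S*(2)=77.2349
k=1: j=0 S=97.0624 intr=39.3676 cont=41.7710 V=41.7710[hold]; j=1 S=153.2944 intr=0.0000 cont=15.2720 V=15.2720[hold]  S*(1)=-
k=0: j=0 S=121.9800 intr=14.4500 cont=28.3875 V=28.3875[hold]  S*(0)=-

price = 28.3875
boundary = - - 77.2349 61.4576 77.2349
tree:
28.3875
41.7710 15.2720
59.1951 25.0334 5.3250
74.9724 39.5767 10.3735 0.0000
87.5267 59.1951 20.2085 0.0000 0.0000
97.5165 74.9724 39.3676 0.0000 0.0000 0.0000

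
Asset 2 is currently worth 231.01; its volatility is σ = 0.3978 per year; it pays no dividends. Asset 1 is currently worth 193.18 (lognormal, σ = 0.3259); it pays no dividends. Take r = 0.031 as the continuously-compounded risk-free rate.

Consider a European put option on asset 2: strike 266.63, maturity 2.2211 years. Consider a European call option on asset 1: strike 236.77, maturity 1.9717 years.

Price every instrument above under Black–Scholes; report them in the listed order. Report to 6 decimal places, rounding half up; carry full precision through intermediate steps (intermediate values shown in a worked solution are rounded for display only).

[asset 2 put K=266.63]
σ√T = 0.3978·√2.2211 = 0.592855
d₁ = (ln(S/K) + (r+σ²/2)T) / (σ√T) = (ln(231.01/266.63) + (0.031+0.3978²/2)·2.2211) / 0.592855 = (-0.143401 + 0.244593) / 0.592855 = 0.170686
d₂ = d₁ − σ√T = 0.170686 − 0.592855 = -0.422170
e^{−rT} = 0.933463
N(−d₁) = 0.432235,  N(−d₂) = 0.663549
price = K·e^{−rT}·N(−d₂) − S·N(−d₁) = 165.150290 − 99.850708 = 65.299581
[asset 1 call K=236.77]
σ√T = 0.3259·√1.9717 = 0.457620
d₁ = (ln(S/K) + (r+σ²/2)T) / (σ√T) = (ln(193.18/236.77) + (0.031+0.3259²/2)·1.9717) / 0.457620 = (-0.203467 + 0.165831) / 0.457620 = -0.082243
d₂ = d₁ − σ√T = -0.082243 − 0.457620 = -0.539863
e^{−rT} = 0.940708
N(d₁) = 0.467227,  N(d₂) = 0.294646
price = S·N(d₁) − K·e^{−rT}·N(d₂) = 90.258835 − 65.626849 = 24.631985

price(asset 2 put K=266.63) = 65.299581
price(asset 1 call K=236.77) = 24.631985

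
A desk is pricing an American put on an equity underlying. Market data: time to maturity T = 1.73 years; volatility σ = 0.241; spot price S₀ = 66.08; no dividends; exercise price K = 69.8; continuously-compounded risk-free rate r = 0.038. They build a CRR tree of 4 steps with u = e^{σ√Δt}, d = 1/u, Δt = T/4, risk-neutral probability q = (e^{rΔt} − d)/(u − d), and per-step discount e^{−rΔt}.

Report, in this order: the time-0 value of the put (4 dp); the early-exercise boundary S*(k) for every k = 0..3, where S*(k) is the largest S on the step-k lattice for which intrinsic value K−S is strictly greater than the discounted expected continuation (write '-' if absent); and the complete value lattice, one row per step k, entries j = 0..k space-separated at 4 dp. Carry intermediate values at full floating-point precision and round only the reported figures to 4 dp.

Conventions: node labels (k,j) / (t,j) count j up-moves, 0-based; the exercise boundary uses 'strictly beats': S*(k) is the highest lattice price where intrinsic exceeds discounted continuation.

price = 8.7440
boundary = - - 48.1288 56.3946
tree:
8.7440
14.0865 3.9452
21.6712 7.3277 0.8554
28.7255 13.4054 1.7839 0.0000
34.7458 21.6712 3.7200 0.0000 0.0000

params: Δt=0.43250 u=1.17174 d=0.85343 q=0.51252 e^(-rΔt)=0.98370
t_4 payoffs: 34.7458 21.6712 3.7200 0.0000 0.0000
t_3: node(3,0) S=41.0745 payoff=28.7255 vs cont=27.5877 → 28.7255 [stop]  node(3,1) S=56.3946 payoff=13.4054 vs cont=12.2676 → 13.4054 [stop]  node(3,2) S=77.4288 payoff=0.0000 vs cont=1.7839 → 1.7839 [wait]  node(3,3) S=106.3085 payoff=0.0000 vs cont=0.0000 → 0.0000 [wait]  ⇒ S*(3)=56.3946
t_2: node(2,0) S=48.1288 payoff=21.6712 vs cont=20.5334 → 21.6712 [stop]  node(2,1) S=66.0800 payoff=3.7200 vs cont=7.3277 → 7.3277 [wait]  node(2,2) S=90.7267 payoff=0.0000 vs cont=0.8554 → 0.8554 [wait]  ⇒ S*(2)=48.1288
t_1: node(1,0) S=56.3946 payoff=13.4054 vs cont=14.0865 → 14.0865 [wait]  node(1,1) S=77.4288 payoff=0.0000 vs cont=3.9452 → 3.9452 [wait]  ⇒ S*(1)=-
t_0: node(0,0) S=66.0800 payoff=3.7200 vs cont=8.7440 → 8.7440 [wait]  ⇒ S*(0)=-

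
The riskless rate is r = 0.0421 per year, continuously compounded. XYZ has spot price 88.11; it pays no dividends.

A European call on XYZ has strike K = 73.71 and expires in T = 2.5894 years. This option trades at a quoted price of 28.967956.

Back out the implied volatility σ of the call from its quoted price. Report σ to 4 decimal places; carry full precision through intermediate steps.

At σ = 0.3197 the Black–Scholes value reproduces the quote:
σ√T = 0.3197·√2.5894 = 0.514449
d₁ = (ln(S/K) + (r+σ²/2)T) / (σ√T) = (ln(88.11/73.71) + (0.0421+0.3197²/2)·2.5894) / 0.514449 = (0.178448 + 0.241343) / 0.514449 = 0.816000
d₂ = d₁ − σ√T = 0.816000 − 0.514449 = 0.301551
e^{−rT} = 0.896718
N(d₁) = 0.792750,  N(d₂) = 0.618503
V = S·N(d₁) − K·e^{−rT}·N(d₂) = 69.849189 − 40.881233 = 28.967956 (the quoted price), and the Black–Scholes price is strictly increasing in σ, so σ is unique

sigma = 0.3197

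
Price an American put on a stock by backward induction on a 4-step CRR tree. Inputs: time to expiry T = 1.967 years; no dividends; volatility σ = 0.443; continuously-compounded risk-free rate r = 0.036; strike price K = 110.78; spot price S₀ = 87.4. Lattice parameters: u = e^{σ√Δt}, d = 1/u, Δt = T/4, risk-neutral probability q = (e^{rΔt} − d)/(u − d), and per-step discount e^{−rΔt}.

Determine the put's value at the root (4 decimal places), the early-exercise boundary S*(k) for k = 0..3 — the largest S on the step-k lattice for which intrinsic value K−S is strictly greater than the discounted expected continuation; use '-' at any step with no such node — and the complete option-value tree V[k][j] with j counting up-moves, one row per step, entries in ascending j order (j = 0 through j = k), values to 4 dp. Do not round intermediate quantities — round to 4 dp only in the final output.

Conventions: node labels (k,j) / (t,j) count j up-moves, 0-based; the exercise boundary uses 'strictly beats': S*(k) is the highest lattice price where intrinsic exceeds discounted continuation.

Δt=0.49175, u=1.36432, d=0.73297, q=0.45124, disc=e^(-rΔt)=0.98245
k=4 terminal: V=max(K-S,0) → 85.5538 63.8250 23.3800 0.0000 0.0000
k=3: j=0 S=34.4165 intr=76.3635 cont=74.4196 V=76.3635[EX]; j=1 S=64.0614 intr=46.7186 cont=44.7747 V=46.7186[EX]; j=2 S=119.2412 intr=0.0000 cont=12.6048 V=12.6048[hold]; j=3 S=221.9506 intr=0.0000 cont=0.0000 V=0.0000[hold]  S*(3)=64.0614
k=2: j=0 S=46.9550 intr=63.8250 cont=61.8812 V=63.8250[EX]; j=1 S=87.4000 intr=23.3800 cont=30.7752 V=30.7752[hold]; j=2 S=162.6827 intr=0.0000 cont=6.7956 V=6.7956[hold]  S*(2)=46.9550
k=1: j=0 S=64.0614 intr=46.7186 cont=48.0532 V=48.0532[hold]; j=1 S=119.2412 intr=0.0000 cont=19.6044 V=19.6044[hold]  S*(1)=-
k=0: j=0 S=87.4000 intr=23.3800 cont=34.5979 V=34.5979[hold]  S*(0)=-

price = 34.5979
boundary = - - 46.9550 64.0614
tree:
34.5979
48.0532 19.6044
63.8250 30.7752 6.7956
76.3635 46.7186 12.6048 0.0000
85.5538 63.8250 23.3800 0.0000 0.0000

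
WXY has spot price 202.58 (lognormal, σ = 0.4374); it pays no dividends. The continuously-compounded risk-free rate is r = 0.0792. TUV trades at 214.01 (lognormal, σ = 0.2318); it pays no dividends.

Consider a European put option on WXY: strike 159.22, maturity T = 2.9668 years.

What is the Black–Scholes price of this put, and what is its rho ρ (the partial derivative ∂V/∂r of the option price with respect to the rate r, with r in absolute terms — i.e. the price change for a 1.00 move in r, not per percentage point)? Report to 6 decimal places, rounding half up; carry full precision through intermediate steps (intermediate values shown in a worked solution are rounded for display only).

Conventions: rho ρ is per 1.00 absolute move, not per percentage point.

σ√T = 0.4374·√2.9668 = 0.753395
d₁ = (ln(S/K) + (r+σ²/2)T) / (σ√T) = (ln(202.58/159.22) + (0.0792+0.4374²/2)·2.9668) / 0.753395 = (0.240848 + 0.518773) / 0.753395 = 1.008263
d₂ = d₁ − σ√T = 1.008263 − 0.753395 = 0.254868
e^{−rT} = 0.790594
N(−d₁) = 0.156664,  N(−d₂) = 0.399413
Put price V = K·e^{−rT}·N(−d₂) − S·N(−d₁) = 50.277413 − 31.737005 = 18.540408
ρ = −K·T·e^{−rT}·N(−d₂) = -149.163028

price = 18.540408
ρ = -149.163028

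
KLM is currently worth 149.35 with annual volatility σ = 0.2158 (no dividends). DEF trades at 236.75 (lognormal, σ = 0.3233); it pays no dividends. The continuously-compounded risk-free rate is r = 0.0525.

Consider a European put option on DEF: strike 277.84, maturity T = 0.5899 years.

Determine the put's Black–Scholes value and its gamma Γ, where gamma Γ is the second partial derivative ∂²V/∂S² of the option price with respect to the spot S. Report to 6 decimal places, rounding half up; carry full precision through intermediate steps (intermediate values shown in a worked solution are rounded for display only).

σ√T = 0.3233·√0.5899 = 0.248310
d₁ = (ln(S/K) + (r+σ²/2)T) / (σ√T) = (ln(236.75/277.84) + (0.0525+0.3233²/2)·0.5899) / 0.248310 = (-0.160041 + 0.061799) / 0.248310 = -0.395642
d₂ = d₁ − σ√T = -0.395642 − 0.248310 = -0.643952
e^{−rT} = 0.969505
N(−d₁) = 0.653815,  N(−d₂) = 0.740197
Put price V = K·e^{−rT}·N(−d₂) − S·N(−d₁) = 199.384740 − 154.790759 = 44.593981
φ(d₁) = (1/√(2π))·e^{−d₁²/2} = 0.368909
Γ = φ(d₁) / (S·σ·√T) = 0.006275

price = 44.593981
Γ = 0.006275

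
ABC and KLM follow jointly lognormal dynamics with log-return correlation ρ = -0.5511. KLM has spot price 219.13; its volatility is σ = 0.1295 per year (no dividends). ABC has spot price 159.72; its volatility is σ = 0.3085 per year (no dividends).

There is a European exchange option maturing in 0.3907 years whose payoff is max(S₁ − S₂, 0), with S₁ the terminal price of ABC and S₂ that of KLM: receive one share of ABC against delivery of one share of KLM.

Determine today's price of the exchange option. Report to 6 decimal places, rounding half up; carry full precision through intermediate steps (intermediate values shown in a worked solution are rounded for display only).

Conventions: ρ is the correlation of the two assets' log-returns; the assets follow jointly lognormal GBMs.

σ_eff = √(σ₁² + σ₂² − 2ρσ₁σ₂) = √(0.3085² + 0.1295² − 2·-0.5511·0.3085·0.1295) = 0.394938
d₁ = (ln(S₁/S₂) + (q₂ − q₁ + σ_eff²/2)T) / (σ_eff√T) = (ln(159.72/219.13) + (0.0 − 0.0 + 0.077988)·0.3907) / 0.246860 = -1.157631
d₂ = d₁ − σ_eff√T = -1.157631 − 0.246860 = -1.404491
N(d₁) = 0.123507,  N(d₂) = 0.080086
V = S₁·e^{−q₁T}·N(d₁) − S₂·e^{−q₂T}·N(d₂) = 19.726587 − 17.549315 = 2.177273
Key observation: the rate r is irrelevant here: denominating values in KLM turns the exchange into a ratio option on S₁/S₂, and discounting at r drops out.

exchange price = 2.177273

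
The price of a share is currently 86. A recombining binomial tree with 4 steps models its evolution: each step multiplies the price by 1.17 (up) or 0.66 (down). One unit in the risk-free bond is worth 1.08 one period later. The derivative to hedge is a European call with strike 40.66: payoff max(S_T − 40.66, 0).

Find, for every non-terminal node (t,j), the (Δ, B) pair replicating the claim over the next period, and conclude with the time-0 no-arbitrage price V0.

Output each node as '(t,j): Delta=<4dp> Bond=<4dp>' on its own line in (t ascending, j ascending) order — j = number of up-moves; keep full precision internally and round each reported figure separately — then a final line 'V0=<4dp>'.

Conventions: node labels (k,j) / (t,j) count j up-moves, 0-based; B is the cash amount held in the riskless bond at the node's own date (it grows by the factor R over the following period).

(0,0): Delta=0.9824 Bond=-28.2000
(1,0): Delta=0.8874 Bond=-25.0619
(1,1): Delta=0.9939 Bond=-31.6118
(2,0): Delta=0.4239 Bond=-9.7046
(2,1): Delta=0.9434 Bond=-30.7873
(2,2): Delta=1.0000 Bond=-34.8594
(3,0): Delta=0.0000 Bond=0.0000
(3,1): Delta=0.4751 Bond=-12.7269
(3,2): Delta=1.0000 Bond=-37.6481
(3,3): Delta=1.0000 Bond=-37.6481
V0=56.2872

Risk-neutral probability p* = (R−d)/(u−d) = (1.08−0.66)/(1.17−0.66) = 0.8235.
Expiry values: V(4,0)=0.0000, V(4,1)=0.0000, V(4,2)=10.6212, V(4,3)=50.2476, V(4,4)=120.4943
Node (3,0) S=24.7247: V=(p*·0.0000+(1−p*)·0.0000)/1.08=0.0000; Δ=(0.0000−0.0000)/(28.9278−16.3183)=0.0000; B=V−Δ·S=0.0000
Node (3,1) S=43.8301: V=(p*·10.6212+(1−p*)·0.0000)/1.08=8.0989; Δ=(10.6212−0.0000)/(51.2812−28.9278)=0.4751; B=V−Δ·S=-12.7269
Node (3,2) S=77.6988: V=(p*·50.2476+(1−p*)·10.6212)/1.08=40.0506; Δ=(50.2476−10.6212)/(90.9076−51.2812)=1.0000; B=V−Δ·S=-37.6481
Node (3,3) S=137.7387: V=(p*·120.4943+(1−p*)·50.2476)/1.08=100.0906; Δ=(120.4943−50.2476)/(161.1543−90.9076)=1.0000; B=V−Δ·S=-37.6481
Node (2,0) S=37.4616: V=(p*·8.0989+(1−p*)·0.0000)/1.08=6.1757; Δ=(8.0989−0.0000)/(43.8301−24.7247)=0.4239; B=V−Δ·S=-9.7046
Node (2,1) S=66.4092: V=(p*·40.0506+(1−p*)·8.0989)/1.08=31.8630; Δ=(40.0506−8.0989)/(77.6988−43.8301)=0.9434; B=V−Δ·S=-30.7873
Node (2,2) S=117.7254: V=(p*·100.0906+(1−p*)·40.0506)/1.08=82.8660; Δ=(100.0906−40.0506)/(137.7387−77.6988)=1.0000; B=V−Δ·S=-34.8594
Node (1,0) S=56.7600: V=(p*·31.8630+(1−p*)·6.1757)/1.08=25.3055; Δ=(31.8630−6.1757)/(66.4092−37.4616)=0.8874; B=V−Δ·S=-25.0619
Node (1,1) S=100.6200: V=(p*·82.8660+(1−p*)·31.8630)/1.08=68.3940; Δ=(82.8660−31.8630)/(117.7254−66.4092)=0.9939; B=V−Δ·S=-31.6118
Node (0,0) S=86.0000: V=(p*·68.3940+(1−p*)·25.3055)/1.08=56.2872; Δ=(68.3940−25.3055)/(100.6200−56.7600)=0.9824; B=V−Δ·S=-28.2000
Check: Δ(0,0)·S0 + B(0,0) = 56.2872 = V0.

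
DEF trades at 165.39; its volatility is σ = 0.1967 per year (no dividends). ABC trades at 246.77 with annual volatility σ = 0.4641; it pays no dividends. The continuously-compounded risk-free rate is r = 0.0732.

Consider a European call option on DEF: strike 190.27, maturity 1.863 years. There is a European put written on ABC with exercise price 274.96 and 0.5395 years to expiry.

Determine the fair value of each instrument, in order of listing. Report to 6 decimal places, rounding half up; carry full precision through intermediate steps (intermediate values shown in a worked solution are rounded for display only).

price(DEF call K=190.27) = 17.384508
price(ABC put K=274.96) = 44.048354

[DEF call K=190.27]
σ√T = 0.1967·√1.863 = 0.268479
d₁ = (ln(S/K) + (r+σ²/2)T) / (σ√T) = (ln(165.39/190.27) + (0.0732+0.1967²/2)·1.863) / 0.268479 = (-0.140138 + 0.172412) / 0.268479 = 0.120212
d₂ = d₁ − σ√T = 0.120212 − 0.268479 = -0.148268
e^{−rT} = 0.872518
N(d₁) = 0.547842,  N(d₂) = 0.441066
price = S·N(d₁) − K·e^{−rT}·N(d₂) = 90.607638 − 73.223130 = 17.384508
[ABC put K=274.96]
σ√T = 0.4641·√0.5395 = 0.340885
d₁ = (ln(S/K) + (r+σ²/2)T) / (σ√T) = (ln(246.77/274.96) + (0.0732+0.4641²/2)·0.5395) / 0.340885 = (-0.108169 + 0.097593) / 0.340885 = -0.031026
d₂ = d₁ − σ√T = -0.031026 − 0.340885 = -0.371911
e^{−rT} = 0.961278
N(−d₁) = 0.512376,  N(−d₂) = 0.645020
price = K·e^{−rT}·N(−d₂) − S·N(−d₁) = 170.487306 − 126.438952 = 44.048354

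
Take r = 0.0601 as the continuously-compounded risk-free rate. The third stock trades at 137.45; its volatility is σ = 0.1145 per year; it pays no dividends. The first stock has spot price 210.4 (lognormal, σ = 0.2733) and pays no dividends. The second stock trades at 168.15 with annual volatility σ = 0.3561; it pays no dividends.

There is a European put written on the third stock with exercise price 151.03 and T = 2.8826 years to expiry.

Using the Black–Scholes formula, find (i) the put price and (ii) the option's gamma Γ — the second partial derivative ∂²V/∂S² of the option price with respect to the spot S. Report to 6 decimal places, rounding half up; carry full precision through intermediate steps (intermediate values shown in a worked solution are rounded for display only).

price = 5.848121
Γ = 0.013151

σ√T = 0.1145·√2.8826 = 0.194401
d₁ = (ln(S/K) + (r+σ²/2)T) / (σ√T) = (ln(137.45/151.03) + (0.0601+0.1145²/2)·2.8826) / 0.194401 = (-0.094218 + 0.192140) / 0.194401 = 0.503711
d₂ = d₁ − σ√T = 0.503711 − 0.194401 = 0.309311
e^{−rT} = 0.840932
N(−d₁) = 0.307232,  N(−d₂) = 0.378543
Put price V = K·e^{−rT}·N(−d₂) − S·N(−d₁) = 48.077181 − 42.229059 = 5.848121
φ(d₁) = (1/√(2π))·e^{−d₁²/2} = 0.351410
Γ = φ(d₁) / (S·σ·√T) = 0.013151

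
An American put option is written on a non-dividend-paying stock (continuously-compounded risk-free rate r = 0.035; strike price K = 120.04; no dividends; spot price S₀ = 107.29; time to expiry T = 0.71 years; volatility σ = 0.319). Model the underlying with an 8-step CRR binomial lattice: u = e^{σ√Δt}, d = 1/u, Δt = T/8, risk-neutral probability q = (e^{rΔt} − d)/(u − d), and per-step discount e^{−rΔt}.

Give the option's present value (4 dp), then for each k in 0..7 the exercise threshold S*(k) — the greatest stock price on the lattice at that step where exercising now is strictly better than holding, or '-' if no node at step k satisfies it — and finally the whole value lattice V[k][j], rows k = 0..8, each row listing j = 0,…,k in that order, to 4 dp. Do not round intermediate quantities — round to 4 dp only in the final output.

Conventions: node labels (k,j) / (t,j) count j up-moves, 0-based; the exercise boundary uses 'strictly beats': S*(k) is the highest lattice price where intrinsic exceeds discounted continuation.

price = 18.3258
boundary = - - - 80.6756 88.7186 80.6756 88.7186 97.5634
tree:
18.3258
24.4380 12.1458
31.5554 17.2612 6.9534
39.3644 23.7111 10.7266 3.1109
46.6782 31.3214 16.0220 5.3398 0.8346
53.3290 39.3644 22.9815 8.9547 1.6501 0.0000
59.3768 46.6782 31.3214 14.5362 3.2622 0.0000 0.0000
64.8764 53.3290 39.3644 22.4766 6.4492 0.0000 0.0000 0.0000
69.8774 59.3768 46.6782 31.3214 12.7500 0.0000 0.0000 0.0000 0.0000

Δt=0.08875, u=1.09970, d=0.90934, q=0.49260, disc=e^(-rΔt)=0.99690
k=8 terminal: V=max(K-S,0) → 69.8774 59.3768 46.6782 31.3214 12.7500 0.0000 0.0000 0.0000 0.0000
k=7: j=0 S=55.1636 intr=64.8764 cont=64.5041 V=64.8764[EX]; j=1 S=66.7110 intr=53.3290 cont=52.9567 V=53.3290[EX]; j=2 S=80.6756 intr=39.3644 cont=38.9921 V=39.3644[EX]; j=3 S=97.5634 intr=22.4766 cont=22.1043 V=22.4766[EX]; j=4 S=117.9863 intr=2.0537 cont=6.4492 V=6.4492[hold]; j=5 S=142.6843 intr=0.0000 cont=0.0000 V=0.0000[hold]; j=6 S=172.5524 intr=0.0000 cont=0.0000 V=0.0000[hold]; j=7 S=208.6727 intr=0.0000 cont=0.0000 V=0.0000[hold]  S*(7)=97.5634
k=6: j=0 S=60.6632 intr=59.3768 cont=59.0045 V=59.3768[EX]; j=1 S=73.3618 intr=46.6782 cont=46.3059 V=46.6782[EX]; j=2 S=88.7186 intr=31.3214 cont=30.9491 V=31.3214[EX]; j=3 S=107.2900 intr=12.7500 cont=14.5362 V=14.5362[hold]; j=4 S=129.7490 intr=0.0000 cont=3.2622 V=3.2622[hold]; j=5 S=156.9093 intr=0.0000 cont=0.0000 V=0.0000[hold]; j=6 S=189.7550 intr=0.0000 cont=0.0000 V=0.0000[hold]  S*(6)=88.7186
k=5: j=0 S=66.7110 intr=53.3290 cont=52.9567 V=53.3290[EX]; j=1 S=80.6756 intr=39.3644 cont=38.9921 V=39.3644[EX]; j=2 S=97.5634 intr=22.4766 cont=22.9815 V=22.9815[hold]; j=3 S=117.9863 intr=2.0537 cont=8.9547 V=8.9547[hold]; j=4 S=142.6843 intr=0.0000 cont=1.6501 V=1.6501[hold]; j=5 S=172.5524 intr=0.0000 cont=0.0000 V=0.0000[hold]  S*(5)=80.6756
k=4: j=0 S=73.3618 intr=46.6782 cont=46.3059 V=46.6782[EX]; j=1 S=88.7186 intr=31.3214 cont=31.1971 V=31.3214[EX]; j=2 S=107.2900 intr=12.7500 cont=16.0220 V=16.0220[hold]; j=3 S=129.7490 intr=0.0000 cont=5.3398 V=5.3398[hold]; j=4 S=156.9093 intr=0.0000 cont=0.8346 V=0.8346[hold]  S*(4)=88.7186
k=3: j=0 S=80.6756 intr=39.3644 cont=38.9921 V=39.3644[EX]; j=1 S=97.5634 intr=22.4766 cont=23.7111 V=23.7111[hold]; j=2 S=117.9863 intr=2.0537 cont=10.7266 V=10.7266[hold]; j=3 S=142.6843 intr=0.0000 cont=3.1109 V=3.1109[hold]  S*(3)=80.6756
k=2: j=0 S=88.7186 intr=31.3214 cont=31.5554 V=31.5554[hold]; j=1 S=107.2900 intr=12.7500 cont=17.2612 V=17.2612[hold]; j=2 S=129.7490 intr=0.0000 cont=6.9534 V=6.9534[hold]  S*(2)=-
k=1: j=0 S=97.5634 intr=22.4766 cont=24.4380 V=24.4380[hold]; j=1 S=117.9863 intr=2.0537 cont=12.1458 V=12.1458[hold]  S*(1)=-
k=0: j=0 S=107.2900 intr=12.7500 cont=18.3258 V=18.3258[hold]  S*(0)=-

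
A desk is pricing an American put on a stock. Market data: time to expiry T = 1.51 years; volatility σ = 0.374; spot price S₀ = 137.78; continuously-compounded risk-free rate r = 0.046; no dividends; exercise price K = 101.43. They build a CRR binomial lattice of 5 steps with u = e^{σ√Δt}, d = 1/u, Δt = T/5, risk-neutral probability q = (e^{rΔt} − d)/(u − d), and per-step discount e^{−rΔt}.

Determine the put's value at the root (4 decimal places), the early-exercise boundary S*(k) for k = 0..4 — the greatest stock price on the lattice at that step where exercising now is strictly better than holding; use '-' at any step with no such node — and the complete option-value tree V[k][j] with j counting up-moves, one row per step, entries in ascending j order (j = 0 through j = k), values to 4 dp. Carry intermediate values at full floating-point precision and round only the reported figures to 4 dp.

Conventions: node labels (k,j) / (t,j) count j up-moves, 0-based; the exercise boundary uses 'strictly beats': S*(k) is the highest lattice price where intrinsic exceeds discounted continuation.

params: Δt=0.30200 u=1.22818 d=0.81422 q=0.48259 e^(-rΔt)=0.98620
t_5 payoffs: 52.1258 27.0588 0.0000 0.0000 0.0000 0.0000
t_4: node(4,0) S=60.5542 payoff=40.8758 vs cont=39.4765 → 40.8758 [stop]  node(4,1) S=91.3409 payoff=10.0891 vs cont=13.8073 → 13.8073 [wait]  node(4,2) S=137.7800 payoff=0.0000 vs cont=0.0000 → 0.0000 [wait]  node(4,3) S=207.8295 payoff=0.0000 vs cont=0.0000 → 0.0000 [wait]  node(4,4) S=313.4933 payoff=0.0000 vs cont=0.0000 → 0.0000 [wait]  ⇒ S*(4)=60.5542
t_3: node(3,0) S=74.3712 payoff=27.0588 vs cont=27.4291 → 27.4291 [wait]  node(3,1) S=112.1826 payoff=0.0000 vs cont=7.0455 → 7.0455 [wait]  node(3,2) S=169.2181 payoff=0.0000 vs cont=0.0000 → 0.0000 [wait]  node(3,3) S=255.2512 payoff=0.0000 vs cont=0.0000 → 0.0000 [wait]  ⇒ S*(3)=-
t_2: node(2,0) S=91.3409 payoff=10.0891 vs cont=17.3495 → 17.3495 [wait]  node(2,1) S=137.7800 payoff=0.0000 vs cont=3.5951 → 3.5951 [wait]  node(2,2) S=207.8295 payoff=0.0000 vs cont=0.0000 → 0.0000 [wait]  ⇒ S*(2)=-
t_1: node(1,0) S=112.1826 payoff=0.0000 vs cont=10.5640 → 10.5640 [wait]  node(1,1) S=169.2181 payoff=0.0000 vs cont=1.8345 → 1.8345 [wait]  ⇒ S*(1)=-
t_0: node(0,0) S=137.7800 payoff=0.0000 vs cont=6.2636 → 6.2636 [wait]  ⇒ S*(0)=-

price = 6.2636
boundary = - - - - 60.5542
tree:
6.2636
10.5640 1.8345
17.3495 3.5951 0.0000
27.4291 7.0455 0.0000 0.0000
40.8758 13.8073 0.0000 0.0000 0.0000
52.1258 27.0588 0.0000 0.0000 0.0000 0.0000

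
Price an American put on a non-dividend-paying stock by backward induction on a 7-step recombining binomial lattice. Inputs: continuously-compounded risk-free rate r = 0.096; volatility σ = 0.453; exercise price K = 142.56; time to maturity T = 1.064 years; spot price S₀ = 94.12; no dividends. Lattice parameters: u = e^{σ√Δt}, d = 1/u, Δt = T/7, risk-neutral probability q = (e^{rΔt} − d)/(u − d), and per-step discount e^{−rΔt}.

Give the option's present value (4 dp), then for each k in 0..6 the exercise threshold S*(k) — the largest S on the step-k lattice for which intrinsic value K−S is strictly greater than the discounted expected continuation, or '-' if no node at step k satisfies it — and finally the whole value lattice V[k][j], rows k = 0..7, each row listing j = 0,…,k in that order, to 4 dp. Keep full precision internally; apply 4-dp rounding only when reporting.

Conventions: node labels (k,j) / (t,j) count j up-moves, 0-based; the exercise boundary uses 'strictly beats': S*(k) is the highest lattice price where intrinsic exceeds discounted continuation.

price = 48.6085
boundary = - 78.8824 94.1200 78.8824 94.1200 78.8824 94.1200
tree:
48.6085
63.6776 34.8161
76.4482 48.4400 22.0765
87.1514 63.6776 33.3890 11.2964
96.1218 76.4482 48.4400 19.1650 3.6780
103.6399 87.1514 63.6776 31.3422 7.4250 0.0000
109.9409 96.1218 76.4482 48.4400 14.9891 0.0000 0.0000
115.2217 103.6399 87.1514 63.6776 30.2590 0.0000 0.0000 0.0000

Δt=0.15200, u=1.19317, d=0.83810, q=0.49736, disc=e^(-rΔt)=0.98551
k=7 terminal: V=max(K-S,0) → 115.2217 103.6399 87.1514 63.6776 30.2590 0.0000 0.0000 0.0000
k=6: j=0 S=32.6191 intr=109.9409 cont=107.8757 V=109.9409[EX]; j=1 S=46.4382 intr=96.1218 cont=94.0566 V=96.1218[EX]; j=2 S=66.1118 intr=76.4482 cont=74.3831 V=76.4482[EX]; j=3 S=94.1200 intr=48.4400 cont=46.3749 V=48.4400[EX]; j=4 S=133.9939 intr=8.5661 cont=14.9891 V=14.9891[hold]; j=5 S=190.7604 intr=0.0000 cont=0.0000 V=0.0000[hold]; j=6 S=271.5760 intr=0.0000 cont=0.0000 V=0.0000[hold]  S*(6)=94.1200
k=5: j=0 S=38.9201 intr=103.6399 cont=101.5748 V=103.6399[EX]; j=1 S=55.4086 intr=87.1514 cont=85.0863 V=87.1514[EX]; j=2 S=78.8824 intr=63.6776 cont=61.6124 V=63.6776[EX]; j=3 S=112.3010 intr=30.2590 cont=31.3422 V=31.3422[hold]; j=4 S=159.8772 intr=0.0000 cont=7.4250 V=7.4250[hold]; j=5 S=227.6092 intr=0.0000 cont=0.0000 V=0.0000[hold]  S*(5)=78.8824
k=4: j=0 S=46.4382 intr=96.1218 cont=94.0566 V=96.1218[EX]; j=1 S=66.1118 intr=76.4482 cont=74.3831 V=76.4482[EX]; j=2 S=94.1200 intr=48.4400 cont=46.9058 V=48.4400[EX]; j=3 S=133.9939 intr=8.5661 cont=19.1650 V=19.1650[hold]; j=4 S=190.7604 intr=0.0000 cont=3.6780 V=3.6780[hold]  S*(4)=94.1200
k=3: j=0 S=55.4086 intr=87.1514 cont=85.0863 V=87.1514[EX]; j=1 S=78.8824 intr=63.6776 cont=61.6124 V=63.6776[EX]; j=2 S=112.3010 intr=30.2590 cont=33.3890 V=33.3890[hold]; j=3 S=159.8772 intr=0.0000 cont=11.2964 V=11.2964[hold]  S*(3)=78.8824
k=2: j=0 S=66.1118 intr=76.4482 cont=74.3831 V=76.4482[EX]; j=1 S=94.1200 intr=48.4400 cont=47.9090 V=48.4400[EX]; j=2 S=133.9939 intr=8.5661 cont=22.0765 V=22.0765[hold]  S*(2)=94.1200
k=1: j=0 S=78.8824 intr=63.6776 cont=61.6124 V=63.6776[EX]; j=1 S=112.3010 intr=30.2590 cont=34.8161 V=34.8161[hold]  S*(1)=78.8824
k=0: j=0 S=94.1200 intr=48.4400 cont=48.6085 V=48.6085[hold]  S*(0)=-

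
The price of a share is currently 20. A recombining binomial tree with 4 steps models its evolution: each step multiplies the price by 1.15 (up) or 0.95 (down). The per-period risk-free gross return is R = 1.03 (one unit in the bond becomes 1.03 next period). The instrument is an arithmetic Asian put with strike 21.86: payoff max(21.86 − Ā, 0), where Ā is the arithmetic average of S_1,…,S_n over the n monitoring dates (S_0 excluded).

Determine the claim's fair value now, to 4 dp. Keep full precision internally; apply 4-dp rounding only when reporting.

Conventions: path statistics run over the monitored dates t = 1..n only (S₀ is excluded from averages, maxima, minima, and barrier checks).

Risk-neutral up-probability p* = (R−d)/(u−d) = (1.03−0.95)/(1.15−0.95) = 0.4000; the claim prices as the p*-weighted sum of path payoffs discounted by R^4.
Enumerate all 2^4 = 16 price paths (U = up ×1.15, D = down ×0.95); each path with k up-moves has probability p*^k·(1−p*)^(4−k).
DDDD: Ā=17.6219, payoff=4.2381, prob=0.129600
UDDD: Ā=21.3318, payoff=0.5282, prob=0.086400
DUDD: Ā=20.3318, payoff=1.5282, prob=0.086400
UUDD: Ā=24.6122, payoff=0.0000, prob=0.057600
DDUD: Ā=19.3818, payoff=2.4782, prob=0.086400
UDUD: Ā=23.4622, payoff=0.0000, prob=0.057600
DUUD: Ā=22.4622, payoff=0.0000, prob=0.057600
UUUD: Ā=27.1910, payoff=0.0000, prob=0.038400
DDDU: Ā=18.4793, payoff=3.3807, prob=0.086400
UDDU: Ā=22.3697, payoff=0.0000, prob=0.057600
DUDU: Ā=21.3697, payoff=0.4903, prob=0.057600
UUDU: Ā=25.8685, payoff=0.0000, prob=0.038400
DDUU: Ā=20.4197, payoff=1.4403, prob=0.057600
UDUU: Ā=24.7185, payoff=0.0000, prob=0.038400
DUUU: Ā=23.7185, payoff=0.0000, prob=0.038400
UUUU: Ā=28.7119, payoff=0.0000, prob=0.025600
Price = Σ prob·payoff / R^4 = 1.344353 / 1.125509 = 1.1944

price = 1.1944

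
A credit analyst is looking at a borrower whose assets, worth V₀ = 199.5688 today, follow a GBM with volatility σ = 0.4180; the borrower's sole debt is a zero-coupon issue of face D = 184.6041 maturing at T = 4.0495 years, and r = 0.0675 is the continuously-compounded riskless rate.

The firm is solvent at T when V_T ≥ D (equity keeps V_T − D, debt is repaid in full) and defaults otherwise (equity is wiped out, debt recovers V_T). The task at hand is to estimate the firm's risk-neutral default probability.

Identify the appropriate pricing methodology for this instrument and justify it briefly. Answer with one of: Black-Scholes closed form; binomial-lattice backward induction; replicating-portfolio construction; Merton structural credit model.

Key observation: the data describe a firm's assets (V₀ = 199.5688, GBM) and a single zero-coupon debt of face 184.6041, so credit quantities follow from equity-as-call in the structural model.

framework: Merton structural credit model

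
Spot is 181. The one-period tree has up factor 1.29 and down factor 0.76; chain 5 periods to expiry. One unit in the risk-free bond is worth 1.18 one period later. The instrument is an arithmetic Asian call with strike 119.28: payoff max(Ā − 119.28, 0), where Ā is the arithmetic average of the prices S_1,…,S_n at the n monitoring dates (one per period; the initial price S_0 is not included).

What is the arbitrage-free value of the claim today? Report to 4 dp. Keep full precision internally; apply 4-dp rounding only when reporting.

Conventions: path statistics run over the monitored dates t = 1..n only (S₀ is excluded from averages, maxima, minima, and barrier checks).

price = 81.5019

Set p* = 0.7925 (from d < R < u); the path-dependent value is the discounted p*-expectation over all price paths.
Enumerate all 2^5 = 32 price paths (U = up ×1.29, D = down ×0.76); each path with k up-moves has probability p*^k·(1−p*)^(5−k).
DDDDD: Ā=85.5678, payoff=0.0000, prob=0.000385
UDDDD: Ā=145.2400, payoff=25.9600, prob=0.001470
DUDDD: Ā=126.0540, payoff=6.7740, prob=0.001470
UUDDD: Ā=213.9601, payoff=94.6801, prob=0.005614
DDUDD: Ā=111.4727, payoff=0.0000, prob=0.001470
UDUDD: Ā=189.2102, payoff=69.9302, prob=0.005614
DUUDD: Ā=170.0242, payoff=50.7442, prob=0.005614
UUUDD: Ā=288.5936, payoff=169.3136, prob=0.021437
DDDUD: Ā=100.3908, payoff=0.0000, prob=0.001470
UDDUD: Ā=170.4002, payoff=51.1202, prob=0.005614
DUDUD: Ā=151.2142, payoff=31.9342, prob=0.005614
UUDUD: Ā=256.6662, payoff=137.3862, prob=0.021437
DDUUD: Ā=136.6329, payoff=17.3529, prob=0.005614
UDUUD: Ā=231.9163, payoff=112.6363, prob=0.021437
DUUUD: Ā=212.7303, payoff=93.4503, prob=0.021437
UUUUD: Ā=361.0817, payoff=241.8017, prob=0.081848
DDDDU: Ā=91.9686, payoff=0.0000, prob=0.001470
UDDDU: Ā=156.1046, payoff=36.8246, prob=0.005614
DUDDU: Ā=136.9186, payoff=17.6386, prob=0.005614
UUDDU: Ā=232.4014, payoff=113.1214, prob=0.021437
DDUDU: Ā=122.3373, payoff=3.0573, prob=0.005614
UDUDU: Ā=207.6514, payoff=88.3714, prob=0.021437
DUUDU: Ā=188.4654, payoff=69.1854, prob=0.021437
UUUDU: Ā=319.8953, payoff=200.6153, prob=0.081848
DDDUU: Ā=111.2555, payoff=0.0000, prob=0.005614
UDDUU: Ā=188.8415, payoff=69.5615, prob=0.021437
DUDUU: Ā=169.6555, payoff=50.3755, prob=0.021437
UUDUU: Ā=287.9679, payoff=168.6879, prob=0.081848
DDUUU: Ā=155.0741, payoff=35.7941, prob=0.021437
UDUUU: Ā=263.2179, payoff=143.9379, prob=0.081848
DUUUU: Ā=244.0319, payoff=124.7519, prob=0.081848
UUUUU: Ā=414.2121, payoff=294.9321, prob=0.312512
Price = Σ prob·payoff / R^5 = 186.456674 / 2.287758 = 81.5019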